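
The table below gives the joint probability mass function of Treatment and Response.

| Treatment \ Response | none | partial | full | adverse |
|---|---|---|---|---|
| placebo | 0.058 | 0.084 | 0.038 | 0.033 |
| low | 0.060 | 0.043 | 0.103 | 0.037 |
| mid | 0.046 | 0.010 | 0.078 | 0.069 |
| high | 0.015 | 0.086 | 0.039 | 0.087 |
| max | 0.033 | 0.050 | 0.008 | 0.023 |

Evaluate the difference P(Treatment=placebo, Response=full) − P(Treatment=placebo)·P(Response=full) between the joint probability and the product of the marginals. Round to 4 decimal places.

P(Treatment=placebo) = 0.058 + 0.084 + 0.038 + 0.033 = 0.213.
P(Response=full) = 0.038 + 0.103 + 0.078 + 0.039 + 0.008 = 0.266.
P(Treatment=placebo, Response=full) − P(Treatment=placebo)P(Response=full) = 0.038 − 0.213×0.266 = -0.0187.

-0.0187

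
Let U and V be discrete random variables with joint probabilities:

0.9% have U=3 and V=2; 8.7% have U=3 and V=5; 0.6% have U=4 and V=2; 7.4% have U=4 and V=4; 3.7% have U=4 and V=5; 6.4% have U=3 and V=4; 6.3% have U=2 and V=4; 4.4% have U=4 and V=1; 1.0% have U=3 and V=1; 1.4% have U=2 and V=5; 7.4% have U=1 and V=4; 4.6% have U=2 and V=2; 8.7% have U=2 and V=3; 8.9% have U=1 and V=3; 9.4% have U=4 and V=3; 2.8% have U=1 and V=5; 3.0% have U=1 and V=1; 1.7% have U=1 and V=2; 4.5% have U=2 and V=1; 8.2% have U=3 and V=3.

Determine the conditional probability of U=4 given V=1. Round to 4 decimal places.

P(V=1) = 0.030 + 0.045 + 0.010 + 0.044 = 0.129.
P(U=4 | V=1) = 0.044/0.129 = 0.3411.

0.3411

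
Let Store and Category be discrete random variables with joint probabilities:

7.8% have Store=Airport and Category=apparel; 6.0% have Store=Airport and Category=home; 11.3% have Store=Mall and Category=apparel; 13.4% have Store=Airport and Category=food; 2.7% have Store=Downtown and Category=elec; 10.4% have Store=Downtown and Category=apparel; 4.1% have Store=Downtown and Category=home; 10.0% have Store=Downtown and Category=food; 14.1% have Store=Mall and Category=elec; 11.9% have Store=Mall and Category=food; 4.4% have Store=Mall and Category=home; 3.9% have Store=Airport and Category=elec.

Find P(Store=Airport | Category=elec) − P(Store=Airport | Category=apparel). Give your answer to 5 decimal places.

-0.07600

P(Category=elec) = 0.027 + 0.141 + 0.039 = 0.207; P(Store=Airport | Category=elec) = 0.039/0.207 = 0.188406.
P(Category=apparel) = 0.104 + 0.113 + 0.078 = 0.295; P(Store=Airport | Category=apparel) = 0.078/0.295 = 0.264407.
Difference = -0.07600.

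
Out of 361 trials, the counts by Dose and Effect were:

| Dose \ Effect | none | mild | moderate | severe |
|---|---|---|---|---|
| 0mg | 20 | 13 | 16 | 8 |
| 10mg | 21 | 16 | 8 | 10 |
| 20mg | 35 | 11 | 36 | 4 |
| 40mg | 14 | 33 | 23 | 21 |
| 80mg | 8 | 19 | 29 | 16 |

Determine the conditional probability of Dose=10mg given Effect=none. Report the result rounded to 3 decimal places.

0.214

Total with Effect=none: 20 + 21 + 35 + 14 + 8 = 98.
P(Dose=10mg | Effect=none) = 21/98 = 0.214.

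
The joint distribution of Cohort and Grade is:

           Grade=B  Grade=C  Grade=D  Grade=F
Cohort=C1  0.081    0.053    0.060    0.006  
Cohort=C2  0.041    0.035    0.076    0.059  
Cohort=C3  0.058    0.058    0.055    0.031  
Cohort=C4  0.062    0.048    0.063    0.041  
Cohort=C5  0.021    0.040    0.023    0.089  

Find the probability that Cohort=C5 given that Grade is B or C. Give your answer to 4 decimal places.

0.1227

P(Grade=B) = 0.081 + 0.041 + 0.058 + 0.062 + 0.021 = 0.263.
P(Grade=C) = 0.053 + 0.035 + 0.058 + 0.048 + 0.040 = 0.234.
P(Grade ∈ {B, C}) = 0.263 + 0.234 = 0.497; P(Cohort=C5, Grade ∈ {B, C}) = 0.021 + 0.040 = 0.061.
P(Cohort=C5 | Grade ∈ {B, C}) = 0.061/0.497 = 0.1227.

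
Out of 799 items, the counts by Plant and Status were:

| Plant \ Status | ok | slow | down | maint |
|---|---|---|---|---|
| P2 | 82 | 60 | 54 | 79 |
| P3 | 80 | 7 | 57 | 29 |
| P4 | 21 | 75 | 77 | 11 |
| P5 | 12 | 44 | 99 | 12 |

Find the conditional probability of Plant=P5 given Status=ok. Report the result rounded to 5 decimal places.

Total with Status=ok: 82 + 80 + 21 + 12 = 195.
P(Plant=P5 | Status=ok) = 12/195 = 0.06154.

0.06154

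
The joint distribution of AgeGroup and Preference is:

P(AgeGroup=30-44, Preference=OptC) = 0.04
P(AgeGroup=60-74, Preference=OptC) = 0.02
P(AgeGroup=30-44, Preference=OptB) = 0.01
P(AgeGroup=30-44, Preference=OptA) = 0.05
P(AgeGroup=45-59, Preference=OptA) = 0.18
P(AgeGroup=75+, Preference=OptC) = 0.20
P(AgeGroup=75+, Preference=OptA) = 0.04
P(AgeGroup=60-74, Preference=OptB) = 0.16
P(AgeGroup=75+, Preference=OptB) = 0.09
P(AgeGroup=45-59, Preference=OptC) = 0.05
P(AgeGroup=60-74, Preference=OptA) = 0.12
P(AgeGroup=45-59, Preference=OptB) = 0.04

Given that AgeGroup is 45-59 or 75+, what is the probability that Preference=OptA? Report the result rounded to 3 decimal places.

P(AgeGroup=45-59) = 0.18 + 0.04 + 0.05 = 0.27.
P(AgeGroup=75+) = 0.04 + 0.09 + 0.20 = 0.33.
P(AgeGroup ∈ {45-59, 75+}) = 0.27 + 0.33 = 0.60; P(Preference=OptA, AgeGroup ∈ {45-59, 75+}) = 0.18 + 0.04 = 0.22.
P(Preference=OptA | AgeGroup ∈ {45-59, 75+}) = 0.22/0.60 = 0.367.

0.367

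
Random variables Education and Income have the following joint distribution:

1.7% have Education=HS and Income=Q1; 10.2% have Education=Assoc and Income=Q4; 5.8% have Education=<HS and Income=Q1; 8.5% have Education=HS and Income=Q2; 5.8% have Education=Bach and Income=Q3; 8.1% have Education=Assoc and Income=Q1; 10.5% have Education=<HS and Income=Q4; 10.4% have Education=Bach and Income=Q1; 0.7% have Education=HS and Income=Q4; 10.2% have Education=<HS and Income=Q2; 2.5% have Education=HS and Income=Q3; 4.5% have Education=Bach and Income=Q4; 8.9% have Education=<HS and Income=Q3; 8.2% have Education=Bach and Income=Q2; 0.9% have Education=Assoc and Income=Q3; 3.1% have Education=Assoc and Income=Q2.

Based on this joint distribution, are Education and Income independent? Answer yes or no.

P(Education=HS) = 0.134 and P(Income=Q2) = 0.300, so their product is 0.04020, but P(Education=HS, Income=Q2) = 0.085. Since these differ, Education and Income are not independent.

no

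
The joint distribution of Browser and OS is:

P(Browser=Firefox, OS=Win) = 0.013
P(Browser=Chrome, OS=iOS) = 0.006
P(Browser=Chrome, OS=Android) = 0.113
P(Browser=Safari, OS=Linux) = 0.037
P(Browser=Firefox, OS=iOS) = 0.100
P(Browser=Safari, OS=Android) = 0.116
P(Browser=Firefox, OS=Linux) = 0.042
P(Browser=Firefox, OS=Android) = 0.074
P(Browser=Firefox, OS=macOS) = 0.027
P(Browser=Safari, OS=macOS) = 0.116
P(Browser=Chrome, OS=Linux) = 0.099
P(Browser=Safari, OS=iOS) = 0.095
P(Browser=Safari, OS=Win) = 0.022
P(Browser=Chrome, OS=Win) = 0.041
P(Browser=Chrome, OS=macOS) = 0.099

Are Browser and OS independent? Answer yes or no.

no

P(Browser=Chrome) = 0.358 and P(OS=iOS) = 0.201, so their product is 0.07196, but P(Browser=Chrome, OS=iOS) = 0.006. Since these differ, Browser and OS are not independent.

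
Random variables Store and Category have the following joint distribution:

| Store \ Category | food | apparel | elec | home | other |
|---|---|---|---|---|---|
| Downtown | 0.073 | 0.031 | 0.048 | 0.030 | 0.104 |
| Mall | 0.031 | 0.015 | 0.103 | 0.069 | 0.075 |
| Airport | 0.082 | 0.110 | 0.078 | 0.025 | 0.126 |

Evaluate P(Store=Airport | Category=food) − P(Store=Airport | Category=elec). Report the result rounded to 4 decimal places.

0.1002

P(Category=food) = 0.073 + 0.031 + 0.082 = 0.186; P(Store=Airport | Category=food) = 0.082/0.186 = 0.44086.
P(Category=elec) = 0.048 + 0.103 + 0.078 = 0.229; P(Store=Airport | Category=elec) = 0.078/0.229 = 0.34061.
Difference = 0.1002.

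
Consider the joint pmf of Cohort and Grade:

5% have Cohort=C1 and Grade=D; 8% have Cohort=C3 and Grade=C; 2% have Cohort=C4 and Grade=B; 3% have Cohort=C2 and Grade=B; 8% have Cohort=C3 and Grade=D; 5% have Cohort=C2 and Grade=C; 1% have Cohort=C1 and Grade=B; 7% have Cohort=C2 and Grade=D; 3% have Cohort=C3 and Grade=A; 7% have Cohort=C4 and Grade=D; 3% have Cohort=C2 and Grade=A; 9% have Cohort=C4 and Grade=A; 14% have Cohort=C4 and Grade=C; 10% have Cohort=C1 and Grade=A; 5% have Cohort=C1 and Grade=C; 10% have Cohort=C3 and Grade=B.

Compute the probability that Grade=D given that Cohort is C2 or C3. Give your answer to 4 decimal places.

0.3191

P(Cohort=C2) = 0.03 + 0.03 + 0.05 + 0.07 = 0.18.
P(Cohort=C3) = 0.03 + 0.10 + 0.08 + 0.08 = 0.29.
P(Cohort ∈ {C2, C3}) = 0.18 + 0.29 = 0.47; P(Grade=D, Cohort ∈ {C2, C3}) = 0.07 + 0.08 = 0.15.
P(Grade=D | Cohort ∈ {C2, C3}) = 0.15/0.47 = 0.3191.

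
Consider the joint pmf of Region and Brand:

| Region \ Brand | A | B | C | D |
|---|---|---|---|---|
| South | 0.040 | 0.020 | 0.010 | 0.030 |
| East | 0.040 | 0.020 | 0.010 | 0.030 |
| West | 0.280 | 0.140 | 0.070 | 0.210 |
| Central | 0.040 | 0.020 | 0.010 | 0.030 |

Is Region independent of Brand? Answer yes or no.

yes

Every cell satisfies P(Region,Brand) = P(Region)·P(Brand). For instance P(Region=South) = 0.100, P(Brand=A) = 0.400, and 0.100×0.400 = 0.040 matches the joint entry. So Region and Brand are independent.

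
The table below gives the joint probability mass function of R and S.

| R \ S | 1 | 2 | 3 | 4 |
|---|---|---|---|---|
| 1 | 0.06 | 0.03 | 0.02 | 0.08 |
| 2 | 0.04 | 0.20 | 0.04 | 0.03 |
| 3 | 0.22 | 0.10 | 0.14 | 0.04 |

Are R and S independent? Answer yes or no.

P(R=2) = 0.31 and P(S=2) = 0.33, so their product is 0.1023, but P(R=2, S=2) = 0.20. Since these differ, R and S are not independent.

no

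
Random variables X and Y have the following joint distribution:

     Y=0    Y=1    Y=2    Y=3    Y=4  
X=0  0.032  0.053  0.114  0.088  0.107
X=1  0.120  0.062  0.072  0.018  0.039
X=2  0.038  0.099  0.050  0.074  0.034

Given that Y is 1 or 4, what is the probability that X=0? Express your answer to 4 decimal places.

0.4061

P(Y=1) = 0.053 + 0.062 + 0.099 = 0.214.
P(Y=4) = 0.107 + 0.039 + 0.034 = 0.180.
P(Y ∈ {1, 4}) = 0.214 + 0.180 = 0.394; P(X=0, Y ∈ {1, 4}) = 0.053 + 0.107 = 0.160.
P(X=0 | Y ∈ {1, 4}) = 0.160/0.394 = 0.4061.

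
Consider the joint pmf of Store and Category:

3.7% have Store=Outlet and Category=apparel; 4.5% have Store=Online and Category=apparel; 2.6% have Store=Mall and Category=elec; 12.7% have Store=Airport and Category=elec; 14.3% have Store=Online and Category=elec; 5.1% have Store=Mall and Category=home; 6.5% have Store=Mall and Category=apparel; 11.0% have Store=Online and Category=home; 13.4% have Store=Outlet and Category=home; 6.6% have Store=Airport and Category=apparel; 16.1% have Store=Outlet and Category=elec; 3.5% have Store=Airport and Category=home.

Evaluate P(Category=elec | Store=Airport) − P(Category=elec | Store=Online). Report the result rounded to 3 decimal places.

0.077

P(Store=Airport) = 0.066 + 0.127 + 0.035 = 0.228; P(Category=elec | Store=Airport) = 0.127/0.228 = 0.5570.
P(Store=Online) = 0.045 + 0.143 + 0.110 = 0.298; P(Category=elec | Store=Online) = 0.143/0.298 = 0.4799.
Difference = 0.077.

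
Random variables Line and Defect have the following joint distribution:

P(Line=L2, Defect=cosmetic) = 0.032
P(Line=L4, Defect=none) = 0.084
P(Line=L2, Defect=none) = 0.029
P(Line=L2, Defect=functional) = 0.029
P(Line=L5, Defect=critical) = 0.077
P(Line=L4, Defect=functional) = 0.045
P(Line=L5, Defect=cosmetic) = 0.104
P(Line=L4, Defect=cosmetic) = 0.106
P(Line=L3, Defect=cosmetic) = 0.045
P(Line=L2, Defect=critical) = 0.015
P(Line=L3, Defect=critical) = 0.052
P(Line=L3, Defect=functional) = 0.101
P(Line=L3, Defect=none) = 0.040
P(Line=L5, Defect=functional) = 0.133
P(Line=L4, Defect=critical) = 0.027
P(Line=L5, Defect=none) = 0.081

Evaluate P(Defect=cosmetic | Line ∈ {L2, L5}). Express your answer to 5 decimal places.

0.27200

P(Line=L2) = 0.029 + 0.032 + 0.029 + 0.015 = 0.105.
P(Line=L5) = 0.081 + 0.104 + 0.133 + 0.077 = 0.395.
P(Line ∈ {L2, L5}) = 0.105 + 0.395 = 0.500; P(Defect=cosmetic, Line ∈ {L2, L5}) = 0.032 + 0.104 = 0.136.
P(Defect=cosmetic | Line ∈ {L2, L5}) = 0.136/0.500 = 0.27200.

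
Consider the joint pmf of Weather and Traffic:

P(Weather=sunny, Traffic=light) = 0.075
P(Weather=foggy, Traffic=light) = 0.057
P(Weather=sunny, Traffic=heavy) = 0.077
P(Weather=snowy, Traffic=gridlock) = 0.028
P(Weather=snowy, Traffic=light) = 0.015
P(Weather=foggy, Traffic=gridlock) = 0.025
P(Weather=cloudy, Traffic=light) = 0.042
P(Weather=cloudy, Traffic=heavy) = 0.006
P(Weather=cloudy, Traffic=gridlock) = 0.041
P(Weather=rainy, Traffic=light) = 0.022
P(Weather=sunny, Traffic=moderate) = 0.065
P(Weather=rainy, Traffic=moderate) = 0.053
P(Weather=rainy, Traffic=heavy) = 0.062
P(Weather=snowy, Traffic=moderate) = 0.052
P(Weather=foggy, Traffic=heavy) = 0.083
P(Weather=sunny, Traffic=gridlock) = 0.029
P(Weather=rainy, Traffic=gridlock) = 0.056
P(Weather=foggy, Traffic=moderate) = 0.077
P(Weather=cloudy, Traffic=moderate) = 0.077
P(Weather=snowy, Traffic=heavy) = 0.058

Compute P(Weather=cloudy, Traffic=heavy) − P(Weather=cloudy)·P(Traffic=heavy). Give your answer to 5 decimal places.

P(Weather=cloudy) = 0.042 + 0.077 + 0.006 + 0.041 = 0.166.
P(Traffic=heavy) = 0.077 + 0.006 + 0.062 + 0.058 + 0.083 = 0.286.
P(Weather=cloudy, Traffic=heavy) − P(Weather=cloudy)P(Traffic=heavy) = 0.006 − 0.166×0.286 = -0.04148.

-0.04148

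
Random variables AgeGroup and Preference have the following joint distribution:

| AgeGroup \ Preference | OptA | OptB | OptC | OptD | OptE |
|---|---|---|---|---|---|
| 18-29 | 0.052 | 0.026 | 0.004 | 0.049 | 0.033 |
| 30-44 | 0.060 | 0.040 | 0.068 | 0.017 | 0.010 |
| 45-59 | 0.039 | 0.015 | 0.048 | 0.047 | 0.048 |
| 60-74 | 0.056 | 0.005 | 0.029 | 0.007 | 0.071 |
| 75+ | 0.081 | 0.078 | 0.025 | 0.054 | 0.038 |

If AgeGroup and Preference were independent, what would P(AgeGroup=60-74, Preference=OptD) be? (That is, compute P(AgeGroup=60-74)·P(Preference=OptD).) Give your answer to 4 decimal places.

P(AgeGroup=60-74) = 0.056 + 0.005 + 0.029 + 0.007 + 0.071 = 0.168.
P(Preference=OptD) = 0.049 + 0.017 + 0.047 + 0.007 + 0.054 = 0.174.
Product: 0.168 × 0.174 = 0.0292.

0.0292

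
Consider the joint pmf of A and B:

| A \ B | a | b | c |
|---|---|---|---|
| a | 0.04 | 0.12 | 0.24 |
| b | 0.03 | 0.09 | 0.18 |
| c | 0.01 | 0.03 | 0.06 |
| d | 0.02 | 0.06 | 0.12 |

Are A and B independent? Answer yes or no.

Every cell satisfies P(A,B) = P(A)·P(B). For instance P(A=a) = 0.40, P(B=c) = 0.60, and 0.40×0.60 = 0.24 matches the joint entry. So A and B are independent.

yes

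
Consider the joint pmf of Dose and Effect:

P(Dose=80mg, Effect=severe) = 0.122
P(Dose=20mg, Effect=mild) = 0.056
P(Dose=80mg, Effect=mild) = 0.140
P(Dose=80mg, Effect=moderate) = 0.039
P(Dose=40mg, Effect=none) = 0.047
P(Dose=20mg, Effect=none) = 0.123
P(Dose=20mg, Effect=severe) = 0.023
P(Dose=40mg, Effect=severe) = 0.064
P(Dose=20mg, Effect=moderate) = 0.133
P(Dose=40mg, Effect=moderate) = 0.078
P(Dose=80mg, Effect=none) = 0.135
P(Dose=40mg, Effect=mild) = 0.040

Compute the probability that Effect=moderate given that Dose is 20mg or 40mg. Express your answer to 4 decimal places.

0.3741

P(Dose=20mg) = 0.123 + 0.056 + 0.133 + 0.023 = 0.335.
P(Dose=40mg) = 0.047 + 0.040 + 0.078 + 0.064 = 0.229.
P(Dose ∈ {20mg, 40mg}) = 0.335 + 0.229 = 0.564; P(Effect=moderate, Dose ∈ {20mg, 40mg}) = 0.133 + 0.078 = 0.211.
P(Effect=moderate | Dose ∈ {20mg, 40mg}) = 0.211/0.564 = 0.3741.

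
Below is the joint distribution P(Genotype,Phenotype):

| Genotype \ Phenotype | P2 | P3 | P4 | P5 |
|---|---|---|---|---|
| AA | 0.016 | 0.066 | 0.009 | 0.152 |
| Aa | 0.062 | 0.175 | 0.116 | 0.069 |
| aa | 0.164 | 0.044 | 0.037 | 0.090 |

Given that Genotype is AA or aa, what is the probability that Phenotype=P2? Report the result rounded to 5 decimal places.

P(Genotype=AA) = 0.016 + 0.066 + 0.009 + 0.152 = 0.243.
P(Genotype=aa) = 0.164 + 0.044 + 0.037 + 0.090 = 0.335.
P(Genotype ∈ {AA, aa}) = 0.243 + 0.335 = 0.578; P(Phenotype=P2, Genotype ∈ {AA, aa}) = 0.016 + 0.164 = 0.180.
P(Phenotype=P2 | Genotype ∈ {AA, aa}) = 0.180/0.578 = 0.31142.

0.31142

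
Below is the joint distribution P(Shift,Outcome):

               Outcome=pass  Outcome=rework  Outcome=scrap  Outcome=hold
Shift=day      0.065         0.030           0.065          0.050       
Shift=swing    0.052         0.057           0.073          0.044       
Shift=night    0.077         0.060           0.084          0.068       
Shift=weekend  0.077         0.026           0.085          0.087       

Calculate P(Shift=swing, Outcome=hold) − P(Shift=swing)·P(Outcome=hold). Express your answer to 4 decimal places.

-0.0123

P(Shift=swing) = 0.052 + 0.057 + 0.073 + 0.044 = 0.226.
P(Outcome=hold) = 0.050 + 0.044 + 0.068 + 0.087 = 0.249.
P(Shift=swing, Outcome=hold) − P(Shift=swing)P(Outcome=hold) = 0.044 − 0.226×0.249 = -0.0123.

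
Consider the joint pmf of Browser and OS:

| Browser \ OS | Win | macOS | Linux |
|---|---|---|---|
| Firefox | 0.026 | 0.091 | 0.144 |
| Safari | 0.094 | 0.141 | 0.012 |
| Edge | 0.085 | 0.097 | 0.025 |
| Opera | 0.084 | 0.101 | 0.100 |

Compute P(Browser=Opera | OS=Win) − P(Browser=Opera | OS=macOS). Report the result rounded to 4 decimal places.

P(OS=Win) = 0.026 + 0.094 + 0.085 + 0.084 = 0.289; P(Browser=Opera | OS=Win) = 0.084/0.289 = 0.29066.
P(OS=macOS) = 0.091 + 0.141 + 0.097 + 0.101 = 0.430; P(Browser=Opera | OS=macOS) = 0.101/0.430 = 0.23488.
Difference = 0.0558.

0.0558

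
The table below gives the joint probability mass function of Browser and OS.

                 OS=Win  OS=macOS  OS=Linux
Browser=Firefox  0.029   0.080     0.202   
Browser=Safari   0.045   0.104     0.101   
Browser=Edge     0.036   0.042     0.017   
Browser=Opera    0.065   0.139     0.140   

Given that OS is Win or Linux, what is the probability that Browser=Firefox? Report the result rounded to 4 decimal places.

0.3638

P(OS=Win) = 0.029 + 0.045 + 0.036 + 0.065 = 0.175.
P(OS=Linux) = 0.202 + 0.101 + 0.017 + 0.140 = 0.460.
P(OS ∈ {Win, Linux}) = 0.175 + 0.460 = 0.635; P(Browser=Firefox, OS ∈ {Win, Linux}) = 0.029 + 0.202 = 0.231.
P(Browser=Firefox | OS ∈ {Win, Linux}) = 0.231/0.635 = 0.3638.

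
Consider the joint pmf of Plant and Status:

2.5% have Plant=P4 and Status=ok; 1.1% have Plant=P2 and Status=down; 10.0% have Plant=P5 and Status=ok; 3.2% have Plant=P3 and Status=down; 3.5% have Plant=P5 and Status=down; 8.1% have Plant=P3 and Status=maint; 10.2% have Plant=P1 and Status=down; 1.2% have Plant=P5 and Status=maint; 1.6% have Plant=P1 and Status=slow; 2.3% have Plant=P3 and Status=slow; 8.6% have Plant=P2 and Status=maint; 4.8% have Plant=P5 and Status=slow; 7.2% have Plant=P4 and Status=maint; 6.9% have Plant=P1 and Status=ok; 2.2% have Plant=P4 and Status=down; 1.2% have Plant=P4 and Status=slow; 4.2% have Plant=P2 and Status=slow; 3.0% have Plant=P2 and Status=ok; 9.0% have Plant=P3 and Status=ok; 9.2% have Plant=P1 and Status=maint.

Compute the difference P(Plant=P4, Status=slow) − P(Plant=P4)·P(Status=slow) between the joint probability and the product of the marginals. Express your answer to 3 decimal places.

-0.006

P(Plant=P4) = 0.025 + 0.012 + 0.022 + 0.072 = 0.131.
P(Status=slow) = 0.016 + 0.042 + 0.023 + 0.012 + 0.048 = 0.141.
P(Plant=P4, Status=slow) − P(Plant=P4)P(Status=slow) = 0.012 − 0.131×0.141 = -0.006.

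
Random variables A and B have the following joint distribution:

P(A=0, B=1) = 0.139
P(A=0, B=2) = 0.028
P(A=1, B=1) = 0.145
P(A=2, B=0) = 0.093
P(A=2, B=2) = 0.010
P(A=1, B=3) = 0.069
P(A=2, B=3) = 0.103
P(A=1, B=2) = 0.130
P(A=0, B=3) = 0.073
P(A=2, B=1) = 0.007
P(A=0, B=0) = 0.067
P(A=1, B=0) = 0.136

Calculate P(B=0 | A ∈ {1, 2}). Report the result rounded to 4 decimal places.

P(A=1) = 0.136 + 0.145 + 0.130 + 0.069 = 0.480.
P(A=2) = 0.093 + 0.007 + 0.010 + 0.103 = 0.213.
P(A ∈ {1, 2}) = 0.480 + 0.213 = 0.693; P(B=0, A ∈ {1, 2}) = 0.136 + 0.093 = 0.229.
P(B=0 | A ∈ {1, 2}) = 0.229/0.693 = 0.3304.

0.3304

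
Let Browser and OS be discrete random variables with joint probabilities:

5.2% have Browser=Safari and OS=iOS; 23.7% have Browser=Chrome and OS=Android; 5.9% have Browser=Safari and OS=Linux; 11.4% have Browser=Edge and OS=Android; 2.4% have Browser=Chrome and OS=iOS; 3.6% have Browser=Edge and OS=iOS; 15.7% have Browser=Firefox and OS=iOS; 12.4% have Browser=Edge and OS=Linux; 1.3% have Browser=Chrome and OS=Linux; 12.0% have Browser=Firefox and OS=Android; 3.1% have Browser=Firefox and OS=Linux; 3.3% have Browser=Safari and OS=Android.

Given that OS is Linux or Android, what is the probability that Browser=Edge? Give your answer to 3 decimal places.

0.326

P(OS=Linux) = 0.013 + 0.031 + 0.059 + 0.124 = 0.227.
P(OS=Android) = 0.237 + 0.120 + 0.033 + 0.114 = 0.504.
P(OS ∈ {Linux, Android}) = 0.227 + 0.504 = 0.731; P(Browser=Edge, OS ∈ {Linux, Android}) = 0.124 + 0.114 = 0.238.
P(Browser=Edge | OS ∈ {Linux, Android}) = 0.238/0.731 = 0.326.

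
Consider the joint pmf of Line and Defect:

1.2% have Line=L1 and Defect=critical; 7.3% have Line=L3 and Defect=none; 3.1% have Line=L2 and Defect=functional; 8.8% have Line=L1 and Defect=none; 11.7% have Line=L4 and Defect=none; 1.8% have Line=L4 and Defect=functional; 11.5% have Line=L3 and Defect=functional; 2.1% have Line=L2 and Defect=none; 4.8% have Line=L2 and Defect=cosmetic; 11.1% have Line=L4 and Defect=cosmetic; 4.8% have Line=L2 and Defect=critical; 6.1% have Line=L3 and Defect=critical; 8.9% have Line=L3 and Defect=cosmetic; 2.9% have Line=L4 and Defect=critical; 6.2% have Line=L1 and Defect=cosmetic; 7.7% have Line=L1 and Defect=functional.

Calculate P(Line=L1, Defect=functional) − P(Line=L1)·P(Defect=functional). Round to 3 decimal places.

P(Line=L1) = 0.088 + 0.062 + 0.077 + 0.012 = 0.239.
P(Defect=functional) = 0.077 + 0.031 + 0.115 + 0.018 = 0.241.
P(Line=L1, Defect=functional) − P(Line=L1)P(Defect=functional) = 0.077 − 0.239×0.241 = 0.019.

0.019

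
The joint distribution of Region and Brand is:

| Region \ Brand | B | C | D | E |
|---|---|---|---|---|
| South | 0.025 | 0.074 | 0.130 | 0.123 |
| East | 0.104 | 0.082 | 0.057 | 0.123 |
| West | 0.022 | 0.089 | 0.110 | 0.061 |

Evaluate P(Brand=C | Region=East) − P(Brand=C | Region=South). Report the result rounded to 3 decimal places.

0.014

P(Region=East) = 0.104 + 0.082 + 0.057 + 0.123 = 0.366; P(Brand=C | Region=East) = 0.082/0.366 = 0.2240.
P(Region=South) = 0.025 + 0.074 + 0.130 + 0.123 = 0.352; P(Brand=C | Region=South) = 0.074/0.352 = 0.2102.
Difference = 0.014.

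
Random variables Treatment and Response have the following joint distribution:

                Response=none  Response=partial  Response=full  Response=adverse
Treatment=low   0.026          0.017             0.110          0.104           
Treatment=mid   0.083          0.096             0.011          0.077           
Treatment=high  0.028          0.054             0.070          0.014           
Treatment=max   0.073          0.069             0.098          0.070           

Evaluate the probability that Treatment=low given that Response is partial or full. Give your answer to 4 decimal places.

0.2419

P(Response=partial) = 0.017 + 0.096 + 0.054 + 0.069 = 0.236.
P(Response=full) = 0.110 + 0.011 + 0.070 + 0.098 = 0.289.
P(Response ∈ {partial, full}) = 0.236 + 0.289 = 0.525; P(Treatment=low, Response ∈ {partial, full}) = 0.017 + 0.110 = 0.127.
P(Treatment=low | Response ∈ {partial, full}) = 0.127/0.525 = 0.2419.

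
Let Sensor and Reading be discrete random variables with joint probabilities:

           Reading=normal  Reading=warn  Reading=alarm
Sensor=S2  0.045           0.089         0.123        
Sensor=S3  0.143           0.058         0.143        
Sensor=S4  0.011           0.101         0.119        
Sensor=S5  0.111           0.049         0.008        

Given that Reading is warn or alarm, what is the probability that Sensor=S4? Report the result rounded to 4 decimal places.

0.3188

P(Reading=warn) = 0.089 + 0.058 + 0.101 + 0.049 = 0.297.
P(Reading=alarm) = 0.123 + 0.143 + 0.119 + 0.008 = 0.393.
P(Reading ∈ {warn, alarm}) = 0.297 + 0.393 = 0.690; P(Sensor=S4, Reading ∈ {warn, alarm}) = 0.101 + 0.119 = 0.220.
P(Sensor=S4 | Reading ∈ {warn, alarm}) = 0.220/0.690 = 0.3188.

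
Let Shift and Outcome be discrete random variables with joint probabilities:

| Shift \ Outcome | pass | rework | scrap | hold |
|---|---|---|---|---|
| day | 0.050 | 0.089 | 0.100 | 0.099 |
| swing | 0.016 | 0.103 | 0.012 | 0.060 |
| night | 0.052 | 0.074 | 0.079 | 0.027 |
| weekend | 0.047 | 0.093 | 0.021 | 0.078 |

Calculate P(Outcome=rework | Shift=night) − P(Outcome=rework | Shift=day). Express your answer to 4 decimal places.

0.0557

P(Shift=night) = 0.052 + 0.074 + 0.079 + 0.027 = 0.232; P(Outcome=rework | Shift=night) = 0.074/0.232 = 0.31897.
P(Shift=day) = 0.050 + 0.089 + 0.100 + 0.099 = 0.338; P(Outcome=rework | Shift=day) = 0.089/0.338 = 0.26331.
Difference = 0.0557.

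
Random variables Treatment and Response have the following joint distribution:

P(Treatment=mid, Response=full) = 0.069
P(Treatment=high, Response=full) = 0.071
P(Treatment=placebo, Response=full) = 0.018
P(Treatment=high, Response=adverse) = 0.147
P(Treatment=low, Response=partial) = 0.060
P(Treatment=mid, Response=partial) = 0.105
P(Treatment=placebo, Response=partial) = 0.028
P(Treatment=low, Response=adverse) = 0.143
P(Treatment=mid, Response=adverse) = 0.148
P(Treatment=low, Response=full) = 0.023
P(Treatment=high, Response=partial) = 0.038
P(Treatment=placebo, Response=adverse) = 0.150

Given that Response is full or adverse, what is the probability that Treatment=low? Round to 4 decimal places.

P(Response=full) = 0.018 + 0.023 + 0.069 + 0.071 = 0.181.
P(Response=adverse) = 0.150 + 0.143 + 0.148 + 0.147 = 0.588.
P(Response ∈ {full, adverse}) = 0.181 + 0.588 = 0.769; P(Treatment=low, Response ∈ {full, adverse}) = 0.023 + 0.143 = 0.166.
P(Treatment=low | Response ∈ {full, adverse}) = 0.166/0.769 = 0.2159.

0.2159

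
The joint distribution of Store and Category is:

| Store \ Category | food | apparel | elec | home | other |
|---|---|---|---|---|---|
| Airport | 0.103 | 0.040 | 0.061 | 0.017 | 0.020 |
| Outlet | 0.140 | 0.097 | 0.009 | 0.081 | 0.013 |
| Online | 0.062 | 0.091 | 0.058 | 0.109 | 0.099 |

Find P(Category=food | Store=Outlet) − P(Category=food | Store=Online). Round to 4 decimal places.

P(Store=Outlet) = 0.140 + 0.097 + 0.009 + 0.081 + 0.013 = 0.340; P(Category=food | Store=Outlet) = 0.140/0.340 = 0.41176.
P(Store=Online) = 0.062 + 0.091 + 0.058 + 0.109 + 0.099 = 0.419; P(Category=food | Store=Online) = 0.062/0.419 = 0.14797.
Difference = 0.2638.

0.2638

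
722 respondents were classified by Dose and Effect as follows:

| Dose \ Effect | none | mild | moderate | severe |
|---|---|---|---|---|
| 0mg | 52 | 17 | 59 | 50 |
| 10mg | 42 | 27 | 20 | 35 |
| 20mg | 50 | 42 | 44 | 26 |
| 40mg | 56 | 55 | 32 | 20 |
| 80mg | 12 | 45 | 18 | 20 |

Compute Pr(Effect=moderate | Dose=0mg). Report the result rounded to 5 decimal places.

0.33146

Total with Dose=0mg: 52 + 17 + 59 + 50 = 178.
P(Effect=moderate | Dose=0mg) = 59/178 = 0.33146.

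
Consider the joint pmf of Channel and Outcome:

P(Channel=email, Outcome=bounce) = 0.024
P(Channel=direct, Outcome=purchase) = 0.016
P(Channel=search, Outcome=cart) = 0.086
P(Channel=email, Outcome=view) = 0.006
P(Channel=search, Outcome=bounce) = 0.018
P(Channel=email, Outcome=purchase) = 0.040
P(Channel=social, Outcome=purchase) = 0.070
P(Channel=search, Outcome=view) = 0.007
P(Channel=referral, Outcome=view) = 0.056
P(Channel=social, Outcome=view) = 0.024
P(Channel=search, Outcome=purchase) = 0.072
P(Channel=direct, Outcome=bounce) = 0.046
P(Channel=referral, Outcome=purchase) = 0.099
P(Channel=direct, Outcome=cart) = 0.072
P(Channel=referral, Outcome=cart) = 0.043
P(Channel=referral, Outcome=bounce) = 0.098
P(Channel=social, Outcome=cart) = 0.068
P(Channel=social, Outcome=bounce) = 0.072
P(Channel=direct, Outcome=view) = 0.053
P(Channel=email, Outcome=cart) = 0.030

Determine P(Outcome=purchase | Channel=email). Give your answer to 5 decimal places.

0.40000

P(Channel=email) = 0.024 + 0.006 + 0.030 + 0.040 = 0.100.
P(Outcome=purchase | Channel=email) = 0.040/0.100 = 0.40000.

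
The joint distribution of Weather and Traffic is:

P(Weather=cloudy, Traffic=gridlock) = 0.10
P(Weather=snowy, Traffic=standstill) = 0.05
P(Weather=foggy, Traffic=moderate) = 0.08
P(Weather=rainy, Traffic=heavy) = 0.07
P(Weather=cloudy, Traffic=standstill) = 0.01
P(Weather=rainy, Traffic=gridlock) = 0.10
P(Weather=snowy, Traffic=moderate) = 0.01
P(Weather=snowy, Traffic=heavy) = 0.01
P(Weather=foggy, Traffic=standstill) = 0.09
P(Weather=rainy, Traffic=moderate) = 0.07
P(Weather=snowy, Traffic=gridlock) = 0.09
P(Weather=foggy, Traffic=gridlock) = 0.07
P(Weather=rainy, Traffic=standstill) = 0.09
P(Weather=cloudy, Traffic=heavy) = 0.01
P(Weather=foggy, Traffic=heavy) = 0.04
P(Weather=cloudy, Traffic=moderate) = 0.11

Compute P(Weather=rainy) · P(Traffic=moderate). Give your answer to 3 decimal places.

0.089

P(Weather=rainy) = 0.07 + 0.07 + 0.10 + 0.09 = 0.33.
P(Traffic=moderate) = 0.11 + 0.07 + 0.01 + 0.08 = 0.27.
Product: 0.33 × 0.27 = 0.089.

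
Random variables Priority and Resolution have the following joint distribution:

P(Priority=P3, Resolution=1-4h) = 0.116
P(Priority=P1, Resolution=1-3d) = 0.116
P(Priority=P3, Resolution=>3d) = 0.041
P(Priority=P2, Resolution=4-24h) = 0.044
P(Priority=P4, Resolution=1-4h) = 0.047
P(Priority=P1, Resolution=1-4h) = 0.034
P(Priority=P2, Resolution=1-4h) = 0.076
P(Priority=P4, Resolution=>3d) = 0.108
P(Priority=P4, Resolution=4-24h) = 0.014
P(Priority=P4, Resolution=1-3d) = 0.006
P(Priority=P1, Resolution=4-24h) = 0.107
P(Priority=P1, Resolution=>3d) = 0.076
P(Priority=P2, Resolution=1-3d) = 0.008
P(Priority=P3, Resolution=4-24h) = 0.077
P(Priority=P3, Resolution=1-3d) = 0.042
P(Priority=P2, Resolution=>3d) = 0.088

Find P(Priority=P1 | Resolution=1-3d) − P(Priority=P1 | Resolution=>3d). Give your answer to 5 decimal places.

0.43161

P(Resolution=1-3d) = 0.116 + 0.008 + 0.042 + 0.006 = 0.172; P(Priority=P1 | Resolution=1-3d) = 0.116/0.172 = 0.674419.
P(Resolution=>3d) = 0.076 + 0.088 + 0.041 + 0.108 = 0.313; P(Priority=P1 | Resolution=>3d) = 0.076/0.313 = 0.242812.
Difference = 0.43161.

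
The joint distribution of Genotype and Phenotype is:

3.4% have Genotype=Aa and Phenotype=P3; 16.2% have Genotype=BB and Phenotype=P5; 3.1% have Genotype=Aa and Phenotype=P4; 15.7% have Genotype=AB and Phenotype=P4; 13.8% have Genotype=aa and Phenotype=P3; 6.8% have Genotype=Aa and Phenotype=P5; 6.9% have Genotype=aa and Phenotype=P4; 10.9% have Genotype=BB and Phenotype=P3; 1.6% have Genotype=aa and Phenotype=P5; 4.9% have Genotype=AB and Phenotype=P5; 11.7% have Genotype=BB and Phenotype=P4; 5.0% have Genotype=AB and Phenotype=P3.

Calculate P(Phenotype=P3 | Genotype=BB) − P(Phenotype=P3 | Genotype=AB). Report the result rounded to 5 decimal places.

0.08562

P(Genotype=BB) = 0.109 + 0.117 + 0.162 = 0.388; P(Phenotype=P3 | Genotype=BB) = 0.109/0.388 = 0.280928.
P(Genotype=AB) = 0.050 + 0.157 + 0.049 = 0.256; P(Phenotype=P3 | Genotype=AB) = 0.050/0.256 = 0.195313.
Difference = 0.08562.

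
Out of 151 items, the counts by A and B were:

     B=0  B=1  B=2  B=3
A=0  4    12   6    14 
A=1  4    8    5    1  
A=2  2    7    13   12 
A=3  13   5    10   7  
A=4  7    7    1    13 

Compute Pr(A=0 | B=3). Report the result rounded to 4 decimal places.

0.2979

Total with B=3: 14 + 1 + 12 + 7 + 13 = 47.
P(A=0 | B=3) = 14/47 = 0.2979.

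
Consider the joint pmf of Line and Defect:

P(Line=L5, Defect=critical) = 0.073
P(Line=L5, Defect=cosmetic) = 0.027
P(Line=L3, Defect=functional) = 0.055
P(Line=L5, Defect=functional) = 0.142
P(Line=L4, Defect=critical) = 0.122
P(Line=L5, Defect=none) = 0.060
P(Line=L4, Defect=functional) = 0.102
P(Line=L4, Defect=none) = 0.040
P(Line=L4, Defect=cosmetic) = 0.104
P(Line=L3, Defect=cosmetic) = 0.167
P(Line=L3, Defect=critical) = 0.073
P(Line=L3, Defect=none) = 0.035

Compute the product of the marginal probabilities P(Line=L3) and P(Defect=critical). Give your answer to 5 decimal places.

0.08844

P(Line=L3) = 0.035 + 0.167 + 0.055 + 0.073 = 0.330.
P(Defect=critical) = 0.073 + 0.122 + 0.073 = 0.268.
Product: 0.330 × 0.268 = 0.08844.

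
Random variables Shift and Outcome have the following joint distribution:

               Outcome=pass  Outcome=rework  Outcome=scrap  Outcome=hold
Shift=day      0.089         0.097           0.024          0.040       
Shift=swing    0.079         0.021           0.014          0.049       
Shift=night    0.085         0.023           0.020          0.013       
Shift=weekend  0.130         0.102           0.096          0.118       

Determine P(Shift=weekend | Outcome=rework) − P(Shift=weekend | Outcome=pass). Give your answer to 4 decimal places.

0.0803

P(Outcome=rework) = 0.097 + 0.021 + 0.023 + 0.102 = 0.243; P(Shift=weekend | Outcome=rework) = 0.102/0.243 = 0.41975.
P(Outcome=pass) = 0.089 + 0.079 + 0.085 + 0.130 = 0.383; P(Shift=weekend | Outcome=pass) = 0.130/0.383 = 0.33943.
Difference = 0.0803.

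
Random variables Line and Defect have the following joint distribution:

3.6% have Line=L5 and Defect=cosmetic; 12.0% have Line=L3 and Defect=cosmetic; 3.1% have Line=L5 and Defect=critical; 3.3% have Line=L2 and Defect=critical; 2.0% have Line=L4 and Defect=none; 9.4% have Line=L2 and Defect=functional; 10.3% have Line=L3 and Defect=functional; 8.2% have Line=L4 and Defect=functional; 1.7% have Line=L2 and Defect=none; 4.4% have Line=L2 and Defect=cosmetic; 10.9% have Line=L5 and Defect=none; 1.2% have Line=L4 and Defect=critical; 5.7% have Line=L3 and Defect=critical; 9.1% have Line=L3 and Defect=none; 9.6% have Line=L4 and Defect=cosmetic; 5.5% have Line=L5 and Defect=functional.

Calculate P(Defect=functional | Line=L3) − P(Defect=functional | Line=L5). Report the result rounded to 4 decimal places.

P(Line=L3) = 0.091 + 0.120 + 0.103 + 0.057 = 0.371; P(Defect=functional | Line=L3) = 0.103/0.371 = 0.27763.
P(Line=L5) = 0.109 + 0.036 + 0.055 + 0.031 = 0.231; P(Defect=functional | Line=L5) = 0.055/0.231 = 0.23810.
Difference = 0.0395.

0.0395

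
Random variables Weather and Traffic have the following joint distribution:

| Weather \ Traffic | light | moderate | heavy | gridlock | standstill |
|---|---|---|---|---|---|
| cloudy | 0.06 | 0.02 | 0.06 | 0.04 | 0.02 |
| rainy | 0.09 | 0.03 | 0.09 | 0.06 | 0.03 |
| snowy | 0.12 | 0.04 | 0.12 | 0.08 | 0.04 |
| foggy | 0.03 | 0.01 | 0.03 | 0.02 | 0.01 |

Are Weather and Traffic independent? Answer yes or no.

yes

Every cell satisfies P(Weather,Traffic) = P(Weather)·P(Traffic). For instance P(Weather=rainy) = 0.30, P(Traffic=heavy) = 0.30, and 0.30×0.30 = 0.09 matches the joint entry. So Weather and Traffic are independent.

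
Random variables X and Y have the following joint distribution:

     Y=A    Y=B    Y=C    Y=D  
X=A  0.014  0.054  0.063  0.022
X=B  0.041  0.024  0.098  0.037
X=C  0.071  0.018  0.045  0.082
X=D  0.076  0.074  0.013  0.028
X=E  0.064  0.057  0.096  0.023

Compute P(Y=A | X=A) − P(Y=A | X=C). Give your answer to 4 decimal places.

-0.2372

P(X=A) = 0.014 + 0.054 + 0.063 + 0.022 = 0.153; P(Y=A | X=A) = 0.014/0.153 = 0.09150.
P(X=C) = 0.071 + 0.018 + 0.045 + 0.082 = 0.216; P(Y=A | X=C) = 0.071/0.216 = 0.32870.
Difference = -0.2372.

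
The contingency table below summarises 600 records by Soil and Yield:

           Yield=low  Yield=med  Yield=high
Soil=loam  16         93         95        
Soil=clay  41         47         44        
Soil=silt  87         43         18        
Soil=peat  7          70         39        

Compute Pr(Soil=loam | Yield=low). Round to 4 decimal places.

0.1060

Total with Yield=low: 16 + 41 + 87 + 7 = 151.
P(Soil=loam | Yield=low) = 16/151 = 0.1060.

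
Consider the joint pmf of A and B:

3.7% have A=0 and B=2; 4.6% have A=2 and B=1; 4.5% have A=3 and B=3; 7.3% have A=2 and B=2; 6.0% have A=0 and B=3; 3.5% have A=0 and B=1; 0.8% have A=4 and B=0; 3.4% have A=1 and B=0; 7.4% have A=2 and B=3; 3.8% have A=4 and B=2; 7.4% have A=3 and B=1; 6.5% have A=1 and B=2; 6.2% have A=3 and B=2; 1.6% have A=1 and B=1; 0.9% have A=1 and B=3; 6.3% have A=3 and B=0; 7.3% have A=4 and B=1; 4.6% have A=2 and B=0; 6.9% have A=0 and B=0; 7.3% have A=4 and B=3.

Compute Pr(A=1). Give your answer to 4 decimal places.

P(A=1) = 0.034 + 0.016 + 0.065 + 0.009 = 0.124.

0.1240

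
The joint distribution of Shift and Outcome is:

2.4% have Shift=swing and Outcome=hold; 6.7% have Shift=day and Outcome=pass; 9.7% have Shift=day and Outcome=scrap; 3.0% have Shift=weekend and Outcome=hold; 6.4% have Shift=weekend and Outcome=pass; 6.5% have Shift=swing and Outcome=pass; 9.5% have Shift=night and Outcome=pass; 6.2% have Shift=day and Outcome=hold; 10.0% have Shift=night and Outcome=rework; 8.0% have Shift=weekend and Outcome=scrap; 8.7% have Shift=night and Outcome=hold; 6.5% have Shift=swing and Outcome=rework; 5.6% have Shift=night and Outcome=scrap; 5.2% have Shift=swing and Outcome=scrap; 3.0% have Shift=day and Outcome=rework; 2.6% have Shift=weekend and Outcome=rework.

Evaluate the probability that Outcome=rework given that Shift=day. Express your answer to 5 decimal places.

P(Shift=day) = 0.067 + 0.030 + 0.097 + 0.062 = 0.256.
P(Outcome=rework | Shift=day) = 0.030/0.256 = 0.11719.

0.11719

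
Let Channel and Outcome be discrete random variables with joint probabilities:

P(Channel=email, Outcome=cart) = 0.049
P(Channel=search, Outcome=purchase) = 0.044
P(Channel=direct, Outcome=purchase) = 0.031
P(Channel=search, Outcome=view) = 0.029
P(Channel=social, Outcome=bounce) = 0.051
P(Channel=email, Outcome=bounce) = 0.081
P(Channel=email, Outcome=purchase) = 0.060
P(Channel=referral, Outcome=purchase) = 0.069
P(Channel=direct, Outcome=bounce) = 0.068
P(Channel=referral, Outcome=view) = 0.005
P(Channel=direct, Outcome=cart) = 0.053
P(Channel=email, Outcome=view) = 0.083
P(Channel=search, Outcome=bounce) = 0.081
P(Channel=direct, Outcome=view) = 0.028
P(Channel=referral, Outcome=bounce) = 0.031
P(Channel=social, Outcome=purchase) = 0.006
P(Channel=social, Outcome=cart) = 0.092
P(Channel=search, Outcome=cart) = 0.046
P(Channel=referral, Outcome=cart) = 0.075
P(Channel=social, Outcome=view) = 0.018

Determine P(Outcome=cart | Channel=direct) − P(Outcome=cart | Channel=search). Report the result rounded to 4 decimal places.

0.0644

P(Channel=direct) = 0.068 + 0.028 + 0.053 + 0.031 = 0.180; P(Outcome=cart | Channel=direct) = 0.053/0.180 = 0.29444.
P(Channel=search) = 0.081 + 0.029 + 0.046 + 0.044 = 0.200; P(Outcome=cart | Channel=search) = 0.046/0.200 = 0.23000.
Difference = 0.0644.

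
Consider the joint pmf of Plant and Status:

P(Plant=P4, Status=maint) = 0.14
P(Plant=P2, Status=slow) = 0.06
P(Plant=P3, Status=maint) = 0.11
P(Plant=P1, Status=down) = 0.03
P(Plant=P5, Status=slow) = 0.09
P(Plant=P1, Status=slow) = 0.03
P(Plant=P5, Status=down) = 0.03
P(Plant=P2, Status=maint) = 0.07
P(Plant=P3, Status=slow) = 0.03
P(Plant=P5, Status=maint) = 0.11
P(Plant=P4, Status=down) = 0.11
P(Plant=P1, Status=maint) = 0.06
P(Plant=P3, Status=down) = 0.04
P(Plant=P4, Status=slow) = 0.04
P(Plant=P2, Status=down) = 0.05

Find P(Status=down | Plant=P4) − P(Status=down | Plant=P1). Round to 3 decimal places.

0.129

P(Plant=P4) = 0.04 + 0.11 + 0.14 = 0.29; P(Status=down | Plant=P4) = 0.11/0.29 = 0.3793.
P(Plant=P1) = 0.03 + 0.03 + 0.06 = 0.12; P(Status=down | Plant=P1) = 0.03/0.12 = 0.2500.
Difference = 0.129.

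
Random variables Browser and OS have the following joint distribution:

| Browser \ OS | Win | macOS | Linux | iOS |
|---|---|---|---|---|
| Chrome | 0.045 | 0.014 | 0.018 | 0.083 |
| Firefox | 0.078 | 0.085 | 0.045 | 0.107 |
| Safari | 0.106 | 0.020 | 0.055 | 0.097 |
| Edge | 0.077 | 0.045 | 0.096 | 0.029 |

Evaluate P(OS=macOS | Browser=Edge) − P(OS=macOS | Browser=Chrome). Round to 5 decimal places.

0.09469

P(Browser=Edge) = 0.077 + 0.045 + 0.096 + 0.029 = 0.247; P(OS=macOS | Browser=Edge) = 0.045/0.247 = 0.182186.
P(Browser=Chrome) = 0.045 + 0.014 + 0.018 + 0.083 = 0.160; P(OS=macOS | Browser=Chrome) = 0.014/0.160 = 0.087500.
Difference = 0.09469.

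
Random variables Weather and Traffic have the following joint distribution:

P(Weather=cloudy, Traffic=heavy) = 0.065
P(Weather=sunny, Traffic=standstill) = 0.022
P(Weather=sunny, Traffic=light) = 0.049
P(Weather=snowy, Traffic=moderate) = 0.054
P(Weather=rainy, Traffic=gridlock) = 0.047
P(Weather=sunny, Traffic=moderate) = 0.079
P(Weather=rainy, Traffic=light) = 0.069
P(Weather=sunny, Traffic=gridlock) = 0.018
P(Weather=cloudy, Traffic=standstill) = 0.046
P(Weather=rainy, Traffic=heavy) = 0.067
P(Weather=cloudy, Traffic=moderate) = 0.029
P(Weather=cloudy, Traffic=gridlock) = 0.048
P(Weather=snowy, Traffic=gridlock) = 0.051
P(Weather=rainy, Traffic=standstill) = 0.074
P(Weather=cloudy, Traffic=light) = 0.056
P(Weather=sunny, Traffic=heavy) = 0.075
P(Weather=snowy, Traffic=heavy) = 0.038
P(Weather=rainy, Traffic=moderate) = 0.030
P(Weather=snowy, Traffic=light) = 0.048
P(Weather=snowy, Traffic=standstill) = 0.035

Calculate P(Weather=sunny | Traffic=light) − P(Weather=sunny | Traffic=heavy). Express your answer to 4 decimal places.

-0.0854

P(Traffic=light) = 0.049 + 0.056 + 0.069 + 0.048 = 0.222; P(Weather=sunny | Traffic=light) = 0.049/0.222 = 0.22072.
P(Traffic=heavy) = 0.075 + 0.065 + 0.067 + 0.038 = 0.245; P(Weather=sunny | Traffic=heavy) = 0.075/0.245 = 0.30612.
Difference = -0.0854.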